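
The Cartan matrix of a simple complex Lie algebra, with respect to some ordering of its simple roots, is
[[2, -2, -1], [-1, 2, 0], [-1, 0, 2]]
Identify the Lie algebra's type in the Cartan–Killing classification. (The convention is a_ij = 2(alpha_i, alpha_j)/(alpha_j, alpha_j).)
B_3

The matrix has rank 3 with 2's on the diagonal. Reading the off-diagonal entries as Dynkin edges (a single edge where a_ij = a_ji = -1; a double or triple edge where a_ij * a_ji = 2 or 3), the diagram is a chain of 3 nodes with a double edge at one end; the terminal node there is the unique short simple root (B_3). One simple-root ordering that puts it in standard form is (alpha_3, alpha_1, alpha_2). So the algebra is type B_3, i.e. so(7).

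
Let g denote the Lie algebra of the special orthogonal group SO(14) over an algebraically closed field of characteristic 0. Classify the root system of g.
This is so(14) with 14 even, which has dimension 14(14-1)/2 = 91 and rank 14/2 = 7. In the classification of classical Lie algebras, the orthogonal algebra so(2n) in an even number of variables has type D_n; here n = 7, so the Dynkin diagram is a chain of 5 nodes with a fork of two nodes at one end (D_7). Hence the type is D_7.

D_7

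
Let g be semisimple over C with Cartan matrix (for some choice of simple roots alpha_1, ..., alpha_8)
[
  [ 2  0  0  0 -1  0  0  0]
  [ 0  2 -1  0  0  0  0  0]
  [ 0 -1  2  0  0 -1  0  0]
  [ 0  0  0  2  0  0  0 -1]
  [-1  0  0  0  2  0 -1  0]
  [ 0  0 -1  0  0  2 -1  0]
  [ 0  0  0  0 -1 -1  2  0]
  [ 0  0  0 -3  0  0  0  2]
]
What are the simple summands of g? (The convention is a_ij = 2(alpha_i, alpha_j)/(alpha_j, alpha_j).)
A6 ⊕ G2

The diagram associated to this matrix has two connected components: the simple roots {alpha_1, alpha_2, alpha_3, alpha_5, alpha_6, alpha_7} form a chain of 6 nodes with single edges (A_6), and {alpha_4, alpha_8} form two nodes joined by a triple edge (G_2). A semisimple Lie algebra decomposes uniquely as the direct sum of simple ideals, one per connected component of its Dynkin diagram, so g ≅ A_6 ⊕ G_2 (dimension 48 + 14 = 62).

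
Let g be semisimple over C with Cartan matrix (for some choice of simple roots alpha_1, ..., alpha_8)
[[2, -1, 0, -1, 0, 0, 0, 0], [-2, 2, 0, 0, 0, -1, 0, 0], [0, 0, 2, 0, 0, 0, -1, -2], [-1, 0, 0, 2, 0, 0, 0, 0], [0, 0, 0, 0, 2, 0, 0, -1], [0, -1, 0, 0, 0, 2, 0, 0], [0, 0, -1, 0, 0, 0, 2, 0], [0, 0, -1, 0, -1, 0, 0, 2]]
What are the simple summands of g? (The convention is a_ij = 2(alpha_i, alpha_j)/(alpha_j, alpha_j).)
The diagram associated to this matrix has two connected components: the simple roots {alpha_1, alpha_2, alpha_4, alpha_6} form a chain of 4 nodes with a double edge between the middle two (F_4), and {alpha_3, alpha_5, alpha_7, alpha_8} form a chain of 4 nodes with a double edge between the middle two (F_4). A semisimple Lie algebra decomposes uniquely as the direct sum of simple ideals, one per connected component of its Dynkin diagram, so g ≅ F_4 ⊕ F_4 (dimension 52 + 52 = 104).

F_4 + F_4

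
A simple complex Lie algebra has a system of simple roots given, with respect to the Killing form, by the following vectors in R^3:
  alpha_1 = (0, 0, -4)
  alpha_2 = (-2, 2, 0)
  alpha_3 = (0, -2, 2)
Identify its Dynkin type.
Compute the Cartan integers a_ij = 2(alpha_i, alpha_j)/(alpha_j, alpha_j); the resulting 3x3 Cartan matrix is
[[2, 0, -2], [0, 2, -1], [-1, -1, 2]].
The roots have two lengths (squared-length ratio 2:1); the short ones are alpha_{2,3}. The associated Dynkin diagram is a chain of 3 nodes with a double edge at one end; the terminal node there is the unique long simple root (C_3), so the type is C_3 (the algebra sp(6)).

C3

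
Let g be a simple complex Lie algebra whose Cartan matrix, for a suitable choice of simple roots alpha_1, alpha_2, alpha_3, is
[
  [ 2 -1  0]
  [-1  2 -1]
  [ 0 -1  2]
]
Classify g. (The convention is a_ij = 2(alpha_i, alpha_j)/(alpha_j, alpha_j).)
The matrix has rank 3 with 2's on the diagonal. Reading the off-diagonal entries as Dynkin edges (a single edge where a_ij = a_ji = -1; a double or triple edge where a_ij * a_ji = 2 or 3), the diagram is a chain of 3 nodes with single edges (A_3). One simple-root ordering that puts it in standard form is (alpha_3, alpha_2, alpha_1). So the algebra is type A_3, i.e. sl(4).

A3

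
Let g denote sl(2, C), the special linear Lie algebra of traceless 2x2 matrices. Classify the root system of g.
This is sl(2), which has dimension 2^2 - 1 = 3 and rank 2 - 1 = 1 (a Cartan subalgebra is the diagonal traceless matrices). In the classification of classical Lie algebras, the special linear algebra sl(n+1) has type A_n; here n = 1, so the Dynkin diagram is a chain of 1 nodes with single edges (A_1). Hence the type is A_1.

A1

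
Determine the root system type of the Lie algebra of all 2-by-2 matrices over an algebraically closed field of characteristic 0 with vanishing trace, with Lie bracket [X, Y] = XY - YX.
This is sl(2), which has dimension 2^2 - 1 = 3 and rank 2 - 1 = 1 (a Cartan subalgebra is the diagonal traceless matrices). In the classification of classical Lie algebras, the special linear algebra sl(n+1) has type A_n; here n = 1, so the Dynkin diagram is a chain of 1 nodes with single edges (A_1). Hence the type is A_1.

A1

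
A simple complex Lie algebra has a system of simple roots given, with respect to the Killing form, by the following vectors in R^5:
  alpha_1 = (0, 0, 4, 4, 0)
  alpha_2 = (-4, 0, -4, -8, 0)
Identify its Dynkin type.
type G_2

Compute the Cartan integers a_ij = 2(alpha_i, alpha_j)/(alpha_j, alpha_j); the resulting 2x2 Cartan matrix is
[[2, -1], [-3, 2]].
The roots have two lengths (squared-length ratio 3:1); the short ones are alpha_{1}. The associated Dynkin diagram is two nodes joined by a triple edge (G_2), so the type is G_2.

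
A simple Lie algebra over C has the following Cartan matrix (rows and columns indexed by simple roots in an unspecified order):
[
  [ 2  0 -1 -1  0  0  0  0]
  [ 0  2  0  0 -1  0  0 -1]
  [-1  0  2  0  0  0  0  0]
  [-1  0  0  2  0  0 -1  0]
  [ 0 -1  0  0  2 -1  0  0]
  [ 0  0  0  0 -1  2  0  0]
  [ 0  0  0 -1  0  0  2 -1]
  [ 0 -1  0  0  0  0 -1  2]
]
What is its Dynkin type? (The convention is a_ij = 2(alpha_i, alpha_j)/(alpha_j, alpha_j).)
type A_8

The matrix has rank 8 with 2's on the diagonal. Reading the off-diagonal entries as Dynkin edges (a single edge where a_ij = a_ji = -1; a double or triple edge where a_ij * a_ji = 2 or 3), the diagram is a chain of 8 nodes with single edges (A_8). One simple-root ordering that puts it in standard form is (alpha_3, alpha_1, alpha_4, alpha_7, alpha_8, alpha_2, alpha_5, alpha_6). So the algebra is type A_8, i.e. sl(9).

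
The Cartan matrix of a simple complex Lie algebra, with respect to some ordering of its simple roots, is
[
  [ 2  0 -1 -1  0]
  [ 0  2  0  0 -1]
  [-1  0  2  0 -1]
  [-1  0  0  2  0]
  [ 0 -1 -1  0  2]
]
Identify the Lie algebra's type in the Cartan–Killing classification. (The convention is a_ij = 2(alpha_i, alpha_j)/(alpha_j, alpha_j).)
A_5 (sl(6))

The matrix has rank 5 with 2's on the diagonal. Reading the off-diagonal entries as Dynkin edges (a single edge where a_ij = a_ji = -1; a double or triple edge where a_ij * a_ji = 2 or 3), the diagram is a chain of 5 nodes with single edges (A_5). One simple-root ordering that puts it in standard form is (alpha_4, alpha_1, alpha_3, alpha_5, alpha_2). So the algebra is type A_5, i.e. sl(6).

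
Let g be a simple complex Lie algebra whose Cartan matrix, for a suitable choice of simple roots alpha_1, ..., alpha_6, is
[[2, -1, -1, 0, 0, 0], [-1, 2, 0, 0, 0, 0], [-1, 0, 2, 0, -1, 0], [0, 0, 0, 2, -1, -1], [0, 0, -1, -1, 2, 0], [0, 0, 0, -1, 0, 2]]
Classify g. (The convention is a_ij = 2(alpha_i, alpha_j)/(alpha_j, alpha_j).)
The matrix has rank 6 with 2's on the diagonal. Reading the off-diagonal entries as Dynkin edges (a single edge where a_ij = a_ji = -1; a double or triple edge where a_ij * a_ji = 2 or 3), the diagram is a chain of 6 nodes with single edges (A_6). One simple-root ordering that puts it in standard form is (alpha_6, alpha_4, alpha_5, alpha_3, alpha_1, alpha_2). So the algebra is type A_6, i.e. sl(7).

A6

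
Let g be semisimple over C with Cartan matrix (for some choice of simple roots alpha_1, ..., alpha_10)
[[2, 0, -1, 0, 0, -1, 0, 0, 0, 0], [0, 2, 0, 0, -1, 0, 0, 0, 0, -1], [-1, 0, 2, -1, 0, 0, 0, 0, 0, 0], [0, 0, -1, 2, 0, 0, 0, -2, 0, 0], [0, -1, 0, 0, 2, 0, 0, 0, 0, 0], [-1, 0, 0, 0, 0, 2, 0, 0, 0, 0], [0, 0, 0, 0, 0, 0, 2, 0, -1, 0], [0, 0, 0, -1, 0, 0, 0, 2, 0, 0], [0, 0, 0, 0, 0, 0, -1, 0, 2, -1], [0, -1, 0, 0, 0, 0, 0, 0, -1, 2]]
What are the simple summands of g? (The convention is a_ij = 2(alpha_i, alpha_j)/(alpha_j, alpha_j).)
The diagram associated to this matrix has two connected components: the simple roots {alpha_2, alpha_5, alpha_7, alpha_9, alpha_10} form a chain of 5 nodes with single edges (A_5), and {alpha_1, alpha_3, alpha_4, alpha_6, alpha_8} form a chain of 5 nodes with a double edge at one end; the terminal node there is the unique short simple root (B_5). A semisimple Lie algebra decomposes uniquely as the direct sum of simple ideals, one per connected component of its Dynkin diagram, so g ≅ A_5 ⊕ B_5 (dimension 35 + 55 = 90).

A_5 (sl(6)) ⊕ B_5 (so(11))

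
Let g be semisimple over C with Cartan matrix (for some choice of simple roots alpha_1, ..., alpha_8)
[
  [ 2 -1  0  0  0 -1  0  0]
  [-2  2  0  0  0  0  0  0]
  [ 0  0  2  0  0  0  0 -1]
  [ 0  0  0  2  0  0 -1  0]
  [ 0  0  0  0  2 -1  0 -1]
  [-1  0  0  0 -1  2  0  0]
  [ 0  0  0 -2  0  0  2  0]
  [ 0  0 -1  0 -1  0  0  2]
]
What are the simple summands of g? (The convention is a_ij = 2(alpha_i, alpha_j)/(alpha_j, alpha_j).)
B2 + C6

The diagram associated to this matrix has two connected components: the simple roots {alpha_4, alpha_7} form a chain of 2 nodes with a double edge at one end; the terminal node there is the unique short simple root (B_2), and {alpha_1, alpha_2, alpha_3, alpha_5, alpha_6, alpha_8} form a chain of 6 nodes with a double edge at one end; the terminal node there is the unique long simple root (C_6). A semisimple Lie algebra decomposes uniquely as the direct sum of simple ideals, one per connected component of its Dynkin diagram, so g ≅ B_2 ⊕ C_6 (dimension 10 + 78 = 88).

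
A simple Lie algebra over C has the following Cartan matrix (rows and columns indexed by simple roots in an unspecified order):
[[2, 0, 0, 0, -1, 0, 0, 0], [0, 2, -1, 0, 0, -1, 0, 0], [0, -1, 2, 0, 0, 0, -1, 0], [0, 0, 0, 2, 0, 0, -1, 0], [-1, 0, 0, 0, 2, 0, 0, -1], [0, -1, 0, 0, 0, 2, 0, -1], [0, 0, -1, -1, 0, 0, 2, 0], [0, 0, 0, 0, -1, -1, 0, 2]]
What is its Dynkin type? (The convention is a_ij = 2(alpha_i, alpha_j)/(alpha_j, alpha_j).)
The matrix has rank 8 with 2's on the diagonal. Reading the off-diagonal entries as Dynkin edges (a single edge where a_ij = a_ji = -1; a double or triple edge where a_ij * a_ji = 2 or 3), the diagram is a chain of 8 nodes with single edges (A_8). One simple-root ordering that puts it in standard form is (alpha_1, alpha_5, alpha_8, alpha_6, alpha_2, alpha_3, alpha_7, alpha_4). So the algebra is type A_8, i.e. sl(9).

A_8 (sl(9))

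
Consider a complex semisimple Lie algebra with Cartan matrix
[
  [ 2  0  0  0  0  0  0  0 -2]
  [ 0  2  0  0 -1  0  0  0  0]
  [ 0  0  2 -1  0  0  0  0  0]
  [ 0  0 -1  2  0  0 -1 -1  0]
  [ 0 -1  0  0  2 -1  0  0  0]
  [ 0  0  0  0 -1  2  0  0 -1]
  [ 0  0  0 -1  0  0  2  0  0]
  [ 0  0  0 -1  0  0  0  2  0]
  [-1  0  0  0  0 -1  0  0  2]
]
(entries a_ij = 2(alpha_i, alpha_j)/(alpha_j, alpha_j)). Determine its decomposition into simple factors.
C_5 ⊕ D_4

The diagram associated to this matrix has two connected components: the simple roots {alpha_1, alpha_2, alpha_5, alpha_6, alpha_9} form a chain of 5 nodes with a double edge at one end; the terminal node there is the unique long simple root (C_5), and {alpha_3, alpha_4, alpha_7, alpha_8} form a chain of 2 nodes with a fork of two nodes at one end (D_4). A semisimple Lie algebra decomposes uniquely as the direct sum of simple ideals, one per connected component of its Dynkin diagram, so g ≅ C_5 ⊕ D_4 (dimension 55 + 28 = 83).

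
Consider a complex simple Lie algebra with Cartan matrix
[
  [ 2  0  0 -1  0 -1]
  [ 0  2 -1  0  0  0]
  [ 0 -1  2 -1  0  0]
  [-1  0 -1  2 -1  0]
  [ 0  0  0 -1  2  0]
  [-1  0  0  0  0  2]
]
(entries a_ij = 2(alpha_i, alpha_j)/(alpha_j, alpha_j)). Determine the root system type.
E6

The matrix has rank 6 with 2's on the diagonal. Reading the off-diagonal entries as Dynkin edges (a single edge where a_ij = a_ji = -1; a double or triple edge where a_ij * a_ji = 2 or 3), the diagram is a chain of 5 nodes with one extra node attached to the third node from one end (E_6). One simple-root ordering that puts it in standard form is (alpha_2, alpha_5, alpha_3, alpha_4, alpha_1, alpha_6). So the algebra is type E_6.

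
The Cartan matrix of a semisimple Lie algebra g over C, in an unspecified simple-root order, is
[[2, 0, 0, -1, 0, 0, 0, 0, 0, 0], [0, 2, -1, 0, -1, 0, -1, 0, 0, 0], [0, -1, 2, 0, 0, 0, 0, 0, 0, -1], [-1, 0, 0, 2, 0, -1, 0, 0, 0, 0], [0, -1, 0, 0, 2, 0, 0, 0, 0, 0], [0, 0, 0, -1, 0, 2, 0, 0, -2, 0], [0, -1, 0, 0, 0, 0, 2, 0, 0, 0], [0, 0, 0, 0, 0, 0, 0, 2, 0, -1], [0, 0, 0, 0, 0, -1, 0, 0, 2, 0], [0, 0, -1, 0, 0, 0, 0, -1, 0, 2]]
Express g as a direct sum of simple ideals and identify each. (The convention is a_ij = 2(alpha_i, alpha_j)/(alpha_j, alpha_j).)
The diagram associated to this matrix has two connected components: the simple roots {alpha_1, alpha_4, alpha_6, alpha_9} form a chain of 4 nodes with a double edge at one end; the terminal node there is the unique short simple root (B_4), and {alpha_2, alpha_3, alpha_5, alpha_7, alpha_8, alpha_10} form a chain of 4 nodes with a fork of two nodes at one end (D_6). A semisimple Lie algebra decomposes uniquely as the direct sum of simple ideals, one per connected component of its Dynkin diagram, so g ≅ B_4 ⊕ D_6 (dimension 36 + 66 = 102).

B_4 (so(9)) + D_6 (so(12))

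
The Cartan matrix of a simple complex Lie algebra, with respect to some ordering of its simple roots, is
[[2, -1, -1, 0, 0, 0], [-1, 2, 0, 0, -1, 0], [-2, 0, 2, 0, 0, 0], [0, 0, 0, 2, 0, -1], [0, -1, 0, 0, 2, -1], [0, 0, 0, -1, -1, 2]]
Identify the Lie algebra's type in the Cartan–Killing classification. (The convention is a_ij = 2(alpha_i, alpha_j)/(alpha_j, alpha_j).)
C_6 (sp(12))

The matrix has rank 6 with 2's on the diagonal. Reading the off-diagonal entries as Dynkin edges (a single edge where a_ij = a_ji = -1; a double or triple edge where a_ij * a_ji = 2 or 3), the diagram is a chain of 6 nodes with a double edge at one end; the terminal node there is the unique long simple root (C_6). One simple-root ordering that puts it in standard form is (alpha_4, alpha_6, alpha_5, alpha_2, alpha_1, alpha_3). So the algebra is type C_6, i.e. sp(12).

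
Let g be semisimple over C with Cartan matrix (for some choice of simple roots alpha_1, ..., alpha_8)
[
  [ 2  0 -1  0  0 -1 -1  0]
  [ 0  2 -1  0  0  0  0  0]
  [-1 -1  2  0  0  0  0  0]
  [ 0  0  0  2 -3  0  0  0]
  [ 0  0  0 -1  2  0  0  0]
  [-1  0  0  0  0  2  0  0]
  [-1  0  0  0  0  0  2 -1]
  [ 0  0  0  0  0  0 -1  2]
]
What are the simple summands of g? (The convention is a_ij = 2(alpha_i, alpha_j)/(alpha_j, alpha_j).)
type E_6 + type G_2

The diagram associated to this matrix has two connected components: the simple roots {alpha_1, alpha_2, alpha_3, alpha_6, alpha_7, alpha_8} form a chain of 5 nodes with one extra node attached to the third node from one end (E_6), and {alpha_4, alpha_5} form two nodes joined by a triple edge (G_2). A semisimple Lie algebra decomposes uniquely as the direct sum of simple ideals, one per connected component of its Dynkin diagram, so g ≅ E_6 ⊕ G_2 (dimension 78 + 14 = 92).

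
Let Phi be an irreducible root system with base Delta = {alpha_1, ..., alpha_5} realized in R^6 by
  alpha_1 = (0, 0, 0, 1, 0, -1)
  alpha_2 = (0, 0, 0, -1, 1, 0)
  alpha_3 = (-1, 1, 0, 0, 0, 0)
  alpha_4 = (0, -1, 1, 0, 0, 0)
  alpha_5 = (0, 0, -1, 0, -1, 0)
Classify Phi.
Compute the Cartan integers a_ij = 2(alpha_i, alpha_j)/(alpha_j, alpha_j); the resulting 5x5 Cartan matrix is
[[2, -1, 0, 0, 0], [-1, 2, 0, 0, -1], [0, 0, 2, -1, 0], [0, 0, -1, 2, -1], [0, -1, 0, -1, 2]].
All simple roots have the same length, so the diagram is simply laced. The associated Dynkin diagram is a chain of 5 nodes with single edges (A_5), so the type is A_5 (the algebra sl(6)).

type A_5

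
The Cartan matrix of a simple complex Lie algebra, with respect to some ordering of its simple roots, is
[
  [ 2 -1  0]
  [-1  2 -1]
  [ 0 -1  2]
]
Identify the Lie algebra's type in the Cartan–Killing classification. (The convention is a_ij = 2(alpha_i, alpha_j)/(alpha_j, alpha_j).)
The matrix has rank 3 with 2's on the diagonal. Reading the off-diagonal entries as Dynkin edges (a single edge where a_ij = a_ji = -1; a double or triple edge where a_ij * a_ji = 2 or 3), the diagram is a chain of 3 nodes with single edges (A_3). One simple-root ordering that puts it in standard form is (alpha_3, alpha_2, alpha_1). So the algebra is type A_3, i.e. sl(4).

A_3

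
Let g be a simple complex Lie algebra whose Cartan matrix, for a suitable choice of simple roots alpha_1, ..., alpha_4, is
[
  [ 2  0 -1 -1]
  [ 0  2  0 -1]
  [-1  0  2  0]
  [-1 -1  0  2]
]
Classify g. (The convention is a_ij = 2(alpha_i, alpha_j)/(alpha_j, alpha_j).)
A_4 (sl(5))

The matrix has rank 4 with 2's on the diagonal. Reading the off-diagonal entries as Dynkin edges (a single edge where a_ij = a_ji = -1; a double or triple edge where a_ij * a_ji = 2 or 3), the diagram is a chain of 4 nodes with single edges (A_4). One simple-root ordering that puts it in standard form is (alpha_2, alpha_4, alpha_1, alpha_3). So the algebra is type A_4, i.e. sl(5).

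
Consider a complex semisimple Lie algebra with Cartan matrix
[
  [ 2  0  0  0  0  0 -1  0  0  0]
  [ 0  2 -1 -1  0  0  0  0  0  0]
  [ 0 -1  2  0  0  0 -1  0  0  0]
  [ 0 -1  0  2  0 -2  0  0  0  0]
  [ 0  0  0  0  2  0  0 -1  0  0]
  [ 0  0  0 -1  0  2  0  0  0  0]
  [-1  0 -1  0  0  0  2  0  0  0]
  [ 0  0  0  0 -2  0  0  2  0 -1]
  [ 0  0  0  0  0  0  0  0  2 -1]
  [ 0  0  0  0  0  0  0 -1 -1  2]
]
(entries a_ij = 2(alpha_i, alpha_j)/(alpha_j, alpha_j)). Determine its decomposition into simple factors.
The diagram associated to this matrix has two connected components: the simple roots {alpha_5, alpha_8, alpha_9, alpha_10} form a chain of 4 nodes with a double edge at one end; the terminal node there is the unique short simple root (B_4), and {alpha_1, alpha_2, alpha_3, alpha_4, alpha_6, alpha_7} form a chain of 6 nodes with a double edge at one end; the terminal node there is the unique short simple root (B_6). A semisimple Lie algebra decomposes uniquely as the direct sum of simple ideals, one per connected component of its Dynkin diagram, so g ≅ B_4 ⊕ B_6 (dimension 36 + 78 = 114).

type B_4 + type B_6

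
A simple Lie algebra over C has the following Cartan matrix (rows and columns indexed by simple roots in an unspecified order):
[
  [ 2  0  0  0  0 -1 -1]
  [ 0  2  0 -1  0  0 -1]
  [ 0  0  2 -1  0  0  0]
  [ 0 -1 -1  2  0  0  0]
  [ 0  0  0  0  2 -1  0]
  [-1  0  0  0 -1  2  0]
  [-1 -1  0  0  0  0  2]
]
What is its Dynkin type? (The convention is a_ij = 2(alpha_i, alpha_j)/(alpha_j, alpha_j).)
type A_7

The matrix has rank 7 with 2's on the diagonal. Reading the off-diagonal entries as Dynkin edges (a single edge where a_ij = a_ji = -1; a double or triple edge where a_ij * a_ji = 2 or 3), the diagram is a chain of 7 nodes with single edges (A_7). One simple-root ordering that puts it in standard form is (alpha_5, alpha_6, alpha_1, alpha_7, alpha_2, alpha_4, alpha_3). So the algebra is type A_7, i.e. sl(8).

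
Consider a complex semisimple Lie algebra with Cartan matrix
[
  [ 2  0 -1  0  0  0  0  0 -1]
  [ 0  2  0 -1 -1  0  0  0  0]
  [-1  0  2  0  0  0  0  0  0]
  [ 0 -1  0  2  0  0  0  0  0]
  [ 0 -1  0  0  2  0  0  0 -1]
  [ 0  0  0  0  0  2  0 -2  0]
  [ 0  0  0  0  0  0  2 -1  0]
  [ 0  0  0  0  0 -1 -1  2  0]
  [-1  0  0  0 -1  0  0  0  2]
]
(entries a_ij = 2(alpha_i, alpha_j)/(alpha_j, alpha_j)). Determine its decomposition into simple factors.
The diagram associated to this matrix has two connected components: the simple roots {alpha_1, alpha_2, alpha_3, alpha_4, alpha_5, alpha_9} form a chain of 6 nodes with single edges (A_6), and {alpha_6, alpha_7, alpha_8} form a chain of 3 nodes with a double edge at one end; the terminal node there is the unique long simple root (C_3). A semisimple Lie algebra decomposes uniquely as the direct sum of simple ideals, one per connected component of its Dynkin diagram, so g ≅ A_6 ⊕ C_3 (dimension 48 + 21 = 69).

A_6 (sl(7)) + C_3 (sp(6))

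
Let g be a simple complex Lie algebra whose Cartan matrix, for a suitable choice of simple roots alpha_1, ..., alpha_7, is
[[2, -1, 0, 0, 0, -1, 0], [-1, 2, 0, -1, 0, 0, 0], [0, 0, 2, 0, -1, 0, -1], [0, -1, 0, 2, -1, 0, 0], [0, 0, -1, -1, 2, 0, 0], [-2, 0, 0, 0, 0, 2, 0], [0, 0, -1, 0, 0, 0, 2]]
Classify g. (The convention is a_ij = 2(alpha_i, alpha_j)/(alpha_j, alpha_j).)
C_7 (sp(14))

The matrix has rank 7 with 2's on the diagonal. Reading the off-diagonal entries as Dynkin edges (a single edge where a_ij = a_ji = -1; a double or triple edge where a_ij * a_ji = 2 or 3), the diagram is a chain of 7 nodes with a double edge at one end; the terminal node there is the unique long simple root (C_7). One simple-root ordering that puts it in standard form is (alpha_7, alpha_3, alpha_5, alpha_4, alpha_2, alpha_1, alpha_6). So the algebra is type C_7, i.e. sp(14).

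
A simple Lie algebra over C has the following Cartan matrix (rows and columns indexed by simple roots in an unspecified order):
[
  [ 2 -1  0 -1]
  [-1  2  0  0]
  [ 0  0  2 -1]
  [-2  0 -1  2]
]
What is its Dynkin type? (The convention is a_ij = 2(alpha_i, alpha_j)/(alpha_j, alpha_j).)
type F_4

The matrix has rank 4 with 2's on the diagonal. Reading the off-diagonal entries as Dynkin edges (a single edge where a_ij = a_ji = -1; a double or triple edge where a_ij * a_ji = 2 or 3), the diagram is a chain of 4 nodes with a double edge between the middle two (F_4). One simple-root ordering that puts it in standard form is (alpha_3, alpha_4, alpha_1, alpha_2). So the algebra is type F_4.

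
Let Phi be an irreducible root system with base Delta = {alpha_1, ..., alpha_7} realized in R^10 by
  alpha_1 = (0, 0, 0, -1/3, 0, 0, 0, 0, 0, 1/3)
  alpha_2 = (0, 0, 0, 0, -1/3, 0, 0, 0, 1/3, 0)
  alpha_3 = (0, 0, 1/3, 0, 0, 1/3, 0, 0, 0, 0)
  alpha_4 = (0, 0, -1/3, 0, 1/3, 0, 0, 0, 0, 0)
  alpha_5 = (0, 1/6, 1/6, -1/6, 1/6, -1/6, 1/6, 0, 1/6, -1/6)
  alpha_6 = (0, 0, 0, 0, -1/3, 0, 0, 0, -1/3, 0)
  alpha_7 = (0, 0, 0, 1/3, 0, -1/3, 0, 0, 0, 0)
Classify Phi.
E7

Compute the Cartan integers a_ij = 2(alpha_i, alpha_j)/(alpha_j, alpha_j); the resulting 7x7 Cartan matrix is
[[2, 0, 0, 0, 0, 0, -1], [0, 2, 0, -1, 0, 0, 0], [0, 0, 2, -1, 0, 0, -1], [0, -1, -1, 2, 0, -1, 0], [0, 0, 0, 0, 2, -1, 0], [0, 0, 0, -1, -1, 2, 0], [-1, 0, -1, 0, 0, 0, 2]].
All simple roots have the same length, so the diagram is simply laced. The associated Dynkin diagram is a chain of 6 nodes with one extra node attached to the third node from one end (E_7), so the type is E_7.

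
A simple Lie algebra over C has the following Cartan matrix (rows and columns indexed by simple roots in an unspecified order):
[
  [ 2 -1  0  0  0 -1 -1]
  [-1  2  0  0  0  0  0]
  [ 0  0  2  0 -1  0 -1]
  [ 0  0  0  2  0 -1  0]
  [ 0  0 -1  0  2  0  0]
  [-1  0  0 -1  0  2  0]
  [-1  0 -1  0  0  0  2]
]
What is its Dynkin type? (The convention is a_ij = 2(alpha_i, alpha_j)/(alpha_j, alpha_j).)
The matrix has rank 7 with 2's on the diagonal. Reading the off-diagonal entries as Dynkin edges (a single edge where a_ij = a_ji = -1; a double or triple edge where a_ij * a_ji = 2 or 3), the diagram is a chain of 6 nodes with one extra node attached to the third node from one end (E_7). One simple-root ordering that puts it in standard form is (alpha_4, alpha_2, alpha_6, alpha_1, alpha_7, alpha_3, alpha_5). So the algebra is type E_7.

E7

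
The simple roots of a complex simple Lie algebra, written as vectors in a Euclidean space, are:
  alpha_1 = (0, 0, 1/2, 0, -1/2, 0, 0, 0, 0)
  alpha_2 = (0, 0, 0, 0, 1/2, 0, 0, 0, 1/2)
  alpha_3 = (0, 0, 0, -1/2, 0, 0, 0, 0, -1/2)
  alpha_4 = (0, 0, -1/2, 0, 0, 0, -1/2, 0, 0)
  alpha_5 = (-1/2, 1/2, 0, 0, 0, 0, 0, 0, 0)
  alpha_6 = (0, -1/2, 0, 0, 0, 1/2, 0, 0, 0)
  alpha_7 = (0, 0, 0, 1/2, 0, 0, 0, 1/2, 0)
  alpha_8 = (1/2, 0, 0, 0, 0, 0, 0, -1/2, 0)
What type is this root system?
Compute the Cartan integers a_ij = 2(alpha_i, alpha_j)/(alpha_j, alpha_j); the resulting 8x8 Cartan matrix is
[[2, -1, 0, -1, 0, 0, 0, 0], [-1, 2, -1, 0, 0, 0, 0, 0], [0, -1, 2, 0, 0, 0, -1, 0], [-1, 0, 0, 2, 0, 0, 0, 0], [0, 0, 0, 0, 2, -1, 0, -1], [0, 0, 0, 0, -1, 2, 0, 0], [0, 0, -1, 0, 0, 0, 2, -1], [0, 0, 0, 0, -1, 0, -1, 2]].
All simple roots have the same length, so the diagram is simply laced. The associated Dynkin diagram is a chain of 8 nodes with single edges (A_8), so the type is A_8 (the algebra sl(9)).

A8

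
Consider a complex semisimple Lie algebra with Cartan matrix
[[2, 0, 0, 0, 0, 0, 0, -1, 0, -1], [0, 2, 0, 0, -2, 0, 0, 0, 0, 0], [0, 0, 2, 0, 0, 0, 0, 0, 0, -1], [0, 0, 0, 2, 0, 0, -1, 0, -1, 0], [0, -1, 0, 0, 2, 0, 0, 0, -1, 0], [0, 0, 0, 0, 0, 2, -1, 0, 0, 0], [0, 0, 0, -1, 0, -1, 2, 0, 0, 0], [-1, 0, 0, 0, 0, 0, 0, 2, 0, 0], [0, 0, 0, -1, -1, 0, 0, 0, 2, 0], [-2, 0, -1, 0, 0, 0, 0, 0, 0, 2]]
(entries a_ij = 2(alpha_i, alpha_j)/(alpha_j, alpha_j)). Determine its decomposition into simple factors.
C_6 (sp(12)) + F_4

The diagram associated to this matrix has two connected components: the simple roots {alpha_2, alpha_4, alpha_5, alpha_6, alpha_7, alpha_9} form a chain of 6 nodes with a double edge at one end; the terminal node there is the unique long simple root (C_6), and {alpha_1, alpha_3, alpha_8, alpha_10} form a chain of 4 nodes with a double edge between the middle two (F_4). A semisimple Lie algebra decomposes uniquely as the direct sum of simple ideals, one per connected component of its Dynkin diagram, so g ≅ C_6 ⊕ F_4 (dimension 78 + 52 = 130).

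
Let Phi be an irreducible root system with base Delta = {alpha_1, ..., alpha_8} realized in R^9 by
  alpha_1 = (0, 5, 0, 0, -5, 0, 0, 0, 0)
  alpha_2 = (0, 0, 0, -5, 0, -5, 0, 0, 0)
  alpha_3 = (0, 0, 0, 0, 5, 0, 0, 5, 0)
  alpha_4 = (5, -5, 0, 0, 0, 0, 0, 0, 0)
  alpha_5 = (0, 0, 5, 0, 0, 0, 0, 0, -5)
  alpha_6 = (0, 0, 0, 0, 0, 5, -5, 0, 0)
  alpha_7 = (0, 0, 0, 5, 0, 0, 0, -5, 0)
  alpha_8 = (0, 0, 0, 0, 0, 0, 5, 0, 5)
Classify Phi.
type A_8

Compute the Cartan integers a_ij = 2(alpha_i, alpha_j)/(alpha_j, alpha_j); the resulting 8x8 Cartan matrix is
[[2, 0, -1, -1, 0, 0, 0, 0], [0, 2, 0, 0, 0, -1, -1, 0], [-1, 0, 2, 0, 0, 0, -1, 0], [-1, 0, 0, 2, 0, 0, 0, 0], [0, 0, 0, 0, 2, 0, 0, -1], [0, -1, 0, 0, 0, 2, 0, -1], [0, -1, -1, 0, 0, 0, 2, 0], [0, 0, 0, 0, -1, -1, 0, 2]].
All simple roots have the same length, so the diagram is simply laced. The associated Dynkin diagram is a chain of 8 nodes with single edges (A_8), so the type is A_8 (the algebra sl(9)).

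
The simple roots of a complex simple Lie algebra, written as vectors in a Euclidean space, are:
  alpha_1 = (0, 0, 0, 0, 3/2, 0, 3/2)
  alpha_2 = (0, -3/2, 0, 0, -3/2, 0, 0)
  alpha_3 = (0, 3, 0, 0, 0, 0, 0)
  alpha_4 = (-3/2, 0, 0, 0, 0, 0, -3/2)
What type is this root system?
C_4

Compute the Cartan integers a_ij = 2(alpha_i, alpha_j)/(alpha_j, alpha_j); the resulting 4x4 Cartan matrix is
[[2, -1, 0, -1], [-1, 2, -1, 0], [0, -2, 2, 0], [-1, 0, 0, 2]].
The roots have two lengths (squared-length ratio 2:1); the short ones are alpha_{1,2,4}. The associated Dynkin diagram is a chain of 4 nodes with a double edge at one end; the terminal node there is the unique long simple root (C_4), so the type is C_4 (the algebra sp(8)).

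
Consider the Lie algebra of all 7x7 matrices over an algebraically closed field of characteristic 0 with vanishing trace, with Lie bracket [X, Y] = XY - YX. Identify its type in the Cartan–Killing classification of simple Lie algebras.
A_6 (sl(7))

This is sl(7), which has dimension 7^2 - 1 = 48 and rank 7 - 1 = 6 (a Cartan subalgebra is the diagonal traceless matrices). In the classification of classical Lie algebras, the special linear algebra sl(n+1) has type A_n; here n = 6, so the Dynkin diagram is a chain of 6 nodes with single edges (A_6). Hence the type is A_6.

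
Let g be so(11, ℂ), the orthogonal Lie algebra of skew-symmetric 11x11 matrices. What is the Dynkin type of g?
This is so(11) with 11 odd, which has dimension 11(11-1)/2 = 55 and rank (11-1)/2 = 5. In the classification of classical Lie algebras, the orthogonal algebra so(2n+1) in an odd number of variables has type B_n; here n = 5, so the Dynkin diagram is a chain of 5 nodes with a double edge at one end; the terminal node there is the unique short simple root (B_5). Hence the type is B_5.

B_5 (so(11))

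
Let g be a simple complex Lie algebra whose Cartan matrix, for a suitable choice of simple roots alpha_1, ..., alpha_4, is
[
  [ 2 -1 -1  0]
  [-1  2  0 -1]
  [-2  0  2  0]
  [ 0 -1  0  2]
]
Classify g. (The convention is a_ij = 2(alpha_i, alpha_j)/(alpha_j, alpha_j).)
C_4 (sp(8))

The matrix has rank 4 with 2's on the diagonal. Reading the off-diagonal entries as Dynkin edges (a single edge where a_ij = a_ji = -1; a double or triple edge where a_ij * a_ji = 2 or 3), the diagram is a chain of 4 nodes with a double edge at one end; the terminal node there is the unique long simple root (C_4). One simple-root ordering that puts it in standard form is (alpha_4, alpha_2, alpha_1, alpha_3). So the algebra is type C_4, i.e. sp(8).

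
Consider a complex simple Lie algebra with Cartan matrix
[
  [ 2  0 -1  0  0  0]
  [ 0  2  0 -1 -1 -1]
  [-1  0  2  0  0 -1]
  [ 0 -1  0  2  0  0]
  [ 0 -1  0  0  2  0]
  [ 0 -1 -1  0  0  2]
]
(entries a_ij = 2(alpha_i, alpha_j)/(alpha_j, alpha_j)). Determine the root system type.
The matrix has rank 6 with 2's on the diagonal. Reading the off-diagonal entries as Dynkin edges (a single edge where a_ij = a_ji = -1; a double or triple edge where a_ij * a_ji = 2 or 3), the diagram is a chain of 4 nodes with a fork of two nodes at one end (D_6). One simple-root ordering that puts it in standard form is (alpha_1, alpha_3, alpha_6, alpha_2, alpha_4, alpha_5). So the algebra is type D_6, i.e. so(12).

type D_6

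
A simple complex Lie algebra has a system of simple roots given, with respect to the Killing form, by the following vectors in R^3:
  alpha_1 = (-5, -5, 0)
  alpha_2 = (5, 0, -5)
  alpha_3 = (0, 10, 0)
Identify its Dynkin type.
Compute the Cartan integers a_ij = 2(alpha_i, alpha_j)/(alpha_j, alpha_j); the resulting 3x3 Cartan matrix is
[[2, -1, -1], [-1, 2, 0], [-2, 0, 2]].
The roots have two lengths (squared-length ratio 2:1); the short ones are alpha_{1,2}. The associated Dynkin diagram is a chain of 3 nodes with a double edge at one end; the terminal node there is the unique long simple root (C_3), so the type is C_3 (the algebra sp(6)).

C3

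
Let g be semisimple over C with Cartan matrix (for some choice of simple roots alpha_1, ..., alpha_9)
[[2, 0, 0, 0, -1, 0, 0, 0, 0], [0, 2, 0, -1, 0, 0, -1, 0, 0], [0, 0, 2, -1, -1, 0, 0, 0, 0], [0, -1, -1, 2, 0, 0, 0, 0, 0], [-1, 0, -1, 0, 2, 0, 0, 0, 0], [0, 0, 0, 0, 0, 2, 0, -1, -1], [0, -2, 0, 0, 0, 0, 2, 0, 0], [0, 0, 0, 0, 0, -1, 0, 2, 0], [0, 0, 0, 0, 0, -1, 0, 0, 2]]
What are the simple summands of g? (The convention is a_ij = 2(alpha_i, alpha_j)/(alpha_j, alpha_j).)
The diagram associated to this matrix has two connected components: the simple roots {alpha_6, alpha_8, alpha_9} form a chain of 3 nodes with single edges (A_3), and {alpha_1, alpha_2, alpha_3, alpha_4, alpha_5, alpha_7} form a chain of 6 nodes with a double edge at one end; the terminal node there is the unique long simple root (C_6). A semisimple Lie algebra decomposes uniquely as the direct sum of simple ideals, one per connected component of its Dynkin diagram, so g ≅ A_3 ⊕ C_6 (dimension 15 + 78 = 93).

A_3 (sl(4)) + C_6 (sp(12))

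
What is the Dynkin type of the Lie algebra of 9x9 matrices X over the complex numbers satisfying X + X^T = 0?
type B_4

This is so(9) with 9 odd, which has dimension 9(9-1)/2 = 36 and rank (9-1)/2 = 4. In the classification of classical Lie algebras, the orthogonal algebra so(2n+1) in an odd number of variables has type B_n; here n = 4, so the Dynkin diagram is a chain of 4 nodes with a double edge at one end; the terminal node there is the unique short simple root (B_4). Hence the type is B_4.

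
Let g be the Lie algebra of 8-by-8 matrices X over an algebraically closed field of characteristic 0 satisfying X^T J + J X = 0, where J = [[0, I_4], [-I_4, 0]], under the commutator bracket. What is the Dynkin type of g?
C4

This is sp(8), which has dimension 8(8+1)/2 = 36 and rank 8/2 = 4. In the classification of classical Lie algebras, the symplectic algebra sp(2n) has type C_n; here n = 4, so the Dynkin diagram is a chain of 4 nodes with a double edge at one end; the terminal node there is the unique long simple root (C_4). Hence the type is C_4.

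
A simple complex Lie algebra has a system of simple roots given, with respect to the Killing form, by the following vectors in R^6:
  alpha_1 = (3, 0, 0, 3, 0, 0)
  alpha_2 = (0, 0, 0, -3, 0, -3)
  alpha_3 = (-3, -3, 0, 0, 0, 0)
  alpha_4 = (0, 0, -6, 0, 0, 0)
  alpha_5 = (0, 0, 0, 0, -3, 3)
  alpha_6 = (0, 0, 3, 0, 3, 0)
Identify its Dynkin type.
C6

Compute the Cartan integers a_ij = 2(alpha_i, alpha_j)/(alpha_j, alpha_j); the resulting 6x6 Cartan matrix is
[[2, -1, -1, 0, 0, 0], [-1, 2, 0, 0, -1, 0], [-1, 0, 2, 0, 0, 0], [0, 0, 0, 2, 0, -2], [0, -1, 0, 0, 2, -1], [0, 0, 0, -1, -1, 2]].
The roots have two lengths (squared-length ratio 2:1); the short ones are alpha_{1,2,3,5,6}. The associated Dynkin diagram is a chain of 6 nodes with a double edge at one end; the terminal node there is the unique long simple root (C_6), so the type is C_6 (the algebra sp(12)).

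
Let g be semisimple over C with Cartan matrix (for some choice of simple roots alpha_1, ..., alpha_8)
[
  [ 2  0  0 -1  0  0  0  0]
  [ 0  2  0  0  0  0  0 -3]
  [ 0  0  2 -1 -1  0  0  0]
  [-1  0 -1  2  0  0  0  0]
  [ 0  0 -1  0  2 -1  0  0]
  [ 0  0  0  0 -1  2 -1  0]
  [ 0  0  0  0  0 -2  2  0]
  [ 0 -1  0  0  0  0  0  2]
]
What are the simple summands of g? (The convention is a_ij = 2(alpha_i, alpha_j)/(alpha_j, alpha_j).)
C6 ⊕ G2

The diagram associated to this matrix has two connected components: the simple roots {alpha_1, alpha_3, alpha_4, alpha_5, alpha_6, alpha_7} form a chain of 6 nodes with a double edge at one end; the terminal node there is the unique long simple root (C_6), and {alpha_2, alpha_8} form two nodes joined by a triple edge (G_2). A semisimple Lie algebra decomposes uniquely as the direct sum of simple ideals, one per connected component of its Dynkin diagram, so g ≅ C_6 ⊕ G_2 (dimension 78 + 14 = 92).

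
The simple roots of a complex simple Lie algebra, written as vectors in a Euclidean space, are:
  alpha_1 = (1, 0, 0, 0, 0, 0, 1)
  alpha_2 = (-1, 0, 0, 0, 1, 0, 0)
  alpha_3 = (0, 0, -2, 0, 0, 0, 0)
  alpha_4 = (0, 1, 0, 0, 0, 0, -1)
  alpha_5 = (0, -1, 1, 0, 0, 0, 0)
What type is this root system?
type C_5

Compute the Cartan integers a_ij = 2(alpha_i, alpha_j)/(alpha_j, alpha_j); the resulting 5x5 Cartan matrix is
[[2, -1, 0, -1, 0], [-1, 2, 0, 0, 0], [0, 0, 2, 0, -2], [-1, 0, 0, 2, -1], [0, 0, -1, -1, 2]].
The roots have two lengths (squared-length ratio 2:1); the short ones are alpha_{1,2,4,5}. The associated Dynkin diagram is a chain of 5 nodes with a double edge at one end; the terminal node there is the unique long simple root (C_5), so the type is C_5 (the algebra sp(10)).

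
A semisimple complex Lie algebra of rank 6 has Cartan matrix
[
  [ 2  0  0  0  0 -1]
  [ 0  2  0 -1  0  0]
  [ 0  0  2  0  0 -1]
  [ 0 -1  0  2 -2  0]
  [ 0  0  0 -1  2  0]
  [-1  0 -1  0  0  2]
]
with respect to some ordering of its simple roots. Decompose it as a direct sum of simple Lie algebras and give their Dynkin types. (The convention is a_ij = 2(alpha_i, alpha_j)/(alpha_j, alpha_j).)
The diagram associated to this matrix has two connected components: the simple roots {alpha_1, alpha_3, alpha_6} form a chain of 3 nodes with single edges (A_3), and {alpha_2, alpha_4, alpha_5} form a chain of 3 nodes with a double edge at one end; the terminal node there is the unique short simple root (B_3). A semisimple Lie algebra decomposes uniquely as the direct sum of simple ideals, one per connected component of its Dynkin diagram, so g ≅ A_3 ⊕ B_3 (dimension 15 + 21 = 36).

type A_3 ⊕ type B_3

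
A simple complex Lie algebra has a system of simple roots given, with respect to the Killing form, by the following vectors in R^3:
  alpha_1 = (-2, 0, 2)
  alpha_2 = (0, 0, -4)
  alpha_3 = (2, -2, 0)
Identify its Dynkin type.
Compute the Cartan integers a_ij = 2(alpha_i, alpha_j)/(alpha_j, alpha_j); the resulting 3x3 Cartan matrix is
[[2, -1, -1], [-2, 2, 0], [-1, 0, 2]].
The roots have two lengths (squared-length ratio 2:1); the short ones are alpha_{1,3}. The associated Dynkin diagram is a chain of 3 nodes with a double edge at one end; the terminal node there is the unique long simple root (C_3), so the type is C_3 (the algebra sp(6)).

type C_3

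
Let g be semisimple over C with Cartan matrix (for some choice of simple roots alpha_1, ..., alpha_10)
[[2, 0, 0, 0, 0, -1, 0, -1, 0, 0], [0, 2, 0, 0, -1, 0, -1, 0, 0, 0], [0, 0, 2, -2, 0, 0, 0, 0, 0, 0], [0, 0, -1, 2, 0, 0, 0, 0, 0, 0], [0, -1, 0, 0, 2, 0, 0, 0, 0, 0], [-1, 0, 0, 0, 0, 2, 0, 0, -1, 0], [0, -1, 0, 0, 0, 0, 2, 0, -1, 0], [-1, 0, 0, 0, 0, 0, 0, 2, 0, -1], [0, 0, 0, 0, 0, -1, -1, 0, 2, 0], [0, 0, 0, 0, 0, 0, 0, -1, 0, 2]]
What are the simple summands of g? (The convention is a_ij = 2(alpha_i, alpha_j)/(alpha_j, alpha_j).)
The diagram associated to this matrix has two connected components: the simple roots {alpha_1, alpha_2, alpha_5, alpha_6, alpha_7, alpha_8, alpha_9, alpha_10} form a chain of 8 nodes with single edges (A_8), and {alpha_3, alpha_4} form a chain of 2 nodes with a double edge at one end; the terminal node there is the unique short simple root (B_2). A semisimple Lie algebra decomposes uniquely as the direct sum of simple ideals, one per connected component of its Dynkin diagram, so g ≅ A_8 ⊕ B_2 (dimension 80 + 10 = 90).

A_8 (sl(9)) ⊕ B_2 (so(5))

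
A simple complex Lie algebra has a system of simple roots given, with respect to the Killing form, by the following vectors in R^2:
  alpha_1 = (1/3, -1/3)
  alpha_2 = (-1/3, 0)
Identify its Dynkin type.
B_2

Compute the Cartan integers a_ij = 2(alpha_i, alpha_j)/(alpha_j, alpha_j); the resulting 2x2 Cartan matrix is
[[2, -2], [-1, 2]].
The roots have two lengths (squared-length ratio 2:1); the short ones are alpha_{2}. The associated Dynkin diagram is a chain of 2 nodes with a double edge at one end; the terminal node there is the unique short simple root (B_2), so the type is B_2 (the algebra so(5)).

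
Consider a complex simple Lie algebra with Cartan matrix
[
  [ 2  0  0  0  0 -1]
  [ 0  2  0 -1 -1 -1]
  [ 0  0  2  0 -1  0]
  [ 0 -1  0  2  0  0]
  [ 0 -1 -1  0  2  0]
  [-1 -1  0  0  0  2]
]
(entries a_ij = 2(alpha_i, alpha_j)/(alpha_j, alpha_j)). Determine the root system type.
The matrix has rank 6 with 2's on the diagonal. Reading the off-diagonal entries as Dynkin edges (a single edge where a_ij = a_ji = -1; a double or triple edge where a_ij * a_ji = 2 or 3), the diagram is a chain of 5 nodes with one extra node attached to the third node from one end (E_6). One simple-root ordering that puts it in standard form is (alpha_1, alpha_4, alpha_6, alpha_2, alpha_5, alpha_3). So the algebra is type E_6.

E_6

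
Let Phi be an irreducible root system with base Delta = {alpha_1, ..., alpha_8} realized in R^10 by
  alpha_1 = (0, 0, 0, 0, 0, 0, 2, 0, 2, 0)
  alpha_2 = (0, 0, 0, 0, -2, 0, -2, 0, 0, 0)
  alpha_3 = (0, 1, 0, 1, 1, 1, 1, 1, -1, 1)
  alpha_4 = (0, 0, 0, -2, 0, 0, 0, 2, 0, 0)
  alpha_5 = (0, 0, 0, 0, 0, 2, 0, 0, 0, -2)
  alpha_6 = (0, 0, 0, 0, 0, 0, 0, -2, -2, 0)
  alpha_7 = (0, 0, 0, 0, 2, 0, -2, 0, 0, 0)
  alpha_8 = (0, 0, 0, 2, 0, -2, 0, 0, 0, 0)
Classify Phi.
Compute the Cartan integers a_ij = 2(alpha_i, alpha_j)/(alpha_j, alpha_j); the resulting 8x8 Cartan matrix is
[[2, -1, 0, 0, 0, -1, -1, 0], [-1, 2, -1, 0, 0, 0, 0, 0], [0, -1, 2, 0, 0, 0, 0, 0], [0, 0, 0, 2, 0, -1, 0, -1], [0, 0, 0, 0, 2, 0, 0, -1], [-1, 0, 0, -1, 0, 2, 0, 0], [-1, 0, 0, 0, 0, 0, 2, 0], [0, 0, 0, -1, -1, 0, 0, 2]].
All simple roots have the same length, so the diagram is simply laced. The associated Dynkin diagram is a chain of 7 nodes with one extra node attached to the third node from one end (E_8), so the type is E_8.

E_8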